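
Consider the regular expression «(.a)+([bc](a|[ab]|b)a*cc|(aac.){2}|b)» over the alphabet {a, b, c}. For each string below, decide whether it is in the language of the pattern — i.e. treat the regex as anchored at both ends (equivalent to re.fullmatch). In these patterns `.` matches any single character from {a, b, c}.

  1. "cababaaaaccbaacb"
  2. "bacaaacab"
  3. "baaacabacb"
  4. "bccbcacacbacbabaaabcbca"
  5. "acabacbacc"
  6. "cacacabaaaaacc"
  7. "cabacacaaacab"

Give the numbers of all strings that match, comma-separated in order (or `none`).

1 → no match
2 → match
3 → no match
4 → no match
5 → no match
6 → match
7 → match

2, 6, 7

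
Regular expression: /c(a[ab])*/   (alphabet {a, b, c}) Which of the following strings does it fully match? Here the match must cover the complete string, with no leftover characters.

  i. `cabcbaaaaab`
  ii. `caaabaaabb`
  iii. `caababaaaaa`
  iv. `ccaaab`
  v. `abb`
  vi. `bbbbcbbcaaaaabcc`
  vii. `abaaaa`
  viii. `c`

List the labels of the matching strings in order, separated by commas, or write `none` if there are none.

viii

i → no match
ii → no match
iii → no match
iv → no match
v → no match — must start with `c`
vi → no match — must start with `c`
vii → no match — must start with `c`
viii → match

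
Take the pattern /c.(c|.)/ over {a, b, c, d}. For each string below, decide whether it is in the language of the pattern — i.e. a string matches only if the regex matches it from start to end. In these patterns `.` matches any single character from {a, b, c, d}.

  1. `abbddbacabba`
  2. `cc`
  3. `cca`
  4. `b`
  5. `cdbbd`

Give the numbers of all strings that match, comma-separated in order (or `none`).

1. `abbddbacabba` → no match — must start with `c`
2. `cc` → no match
3. `cca` → match
4. `b` → no match — must start with `c`
5. `cdbbd` → no match

3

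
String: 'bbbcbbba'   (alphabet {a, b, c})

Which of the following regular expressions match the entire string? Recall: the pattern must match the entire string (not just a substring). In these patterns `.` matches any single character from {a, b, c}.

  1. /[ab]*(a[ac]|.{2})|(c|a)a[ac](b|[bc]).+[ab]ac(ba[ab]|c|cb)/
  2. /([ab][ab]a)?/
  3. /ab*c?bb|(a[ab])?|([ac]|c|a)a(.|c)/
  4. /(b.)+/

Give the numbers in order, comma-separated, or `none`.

4

1 → no match
2 → no match
3 → no match
4 → match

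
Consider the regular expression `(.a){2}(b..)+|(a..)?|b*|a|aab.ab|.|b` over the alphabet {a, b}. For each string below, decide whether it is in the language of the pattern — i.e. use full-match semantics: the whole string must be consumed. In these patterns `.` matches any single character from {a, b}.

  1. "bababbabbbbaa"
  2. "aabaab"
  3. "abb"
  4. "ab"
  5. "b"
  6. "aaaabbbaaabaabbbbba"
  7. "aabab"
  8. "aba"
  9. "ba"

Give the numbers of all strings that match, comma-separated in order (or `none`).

1, 2, 3, 5, 8

1 → match
2 → match
3 → match
4 → no match
5 → match
6 → no match
7 → no match
8 → match
9 → no match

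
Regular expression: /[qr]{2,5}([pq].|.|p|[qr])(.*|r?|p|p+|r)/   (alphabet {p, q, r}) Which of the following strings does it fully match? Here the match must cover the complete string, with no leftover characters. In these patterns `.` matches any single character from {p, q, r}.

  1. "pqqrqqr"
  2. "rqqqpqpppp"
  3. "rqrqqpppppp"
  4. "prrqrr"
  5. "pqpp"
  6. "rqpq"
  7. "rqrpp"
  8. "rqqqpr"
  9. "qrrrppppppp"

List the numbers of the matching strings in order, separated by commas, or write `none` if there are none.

1. "pqqrqqr" → no match
2. "rqqqpqpppp" → match
3. "rqrqqpppppp" → match
4. "prrqrr" → no match
5. "pqpp" → no match
6. "rqpq" → match
7. "rqrpp" → match
8. "rqqqpr" → match
9. "qrrrppppppp" → match

2, 3, 6, 7, 8, 9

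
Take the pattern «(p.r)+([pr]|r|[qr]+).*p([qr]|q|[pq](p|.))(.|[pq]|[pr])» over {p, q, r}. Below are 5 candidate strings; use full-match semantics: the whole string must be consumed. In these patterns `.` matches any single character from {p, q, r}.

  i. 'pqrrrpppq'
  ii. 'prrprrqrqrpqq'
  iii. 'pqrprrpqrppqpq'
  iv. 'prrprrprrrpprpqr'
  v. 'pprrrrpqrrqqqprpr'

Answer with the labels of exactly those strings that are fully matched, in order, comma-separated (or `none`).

i, ii, iii, iv

i → match
ii → match
iii → match
iv → match
v → no match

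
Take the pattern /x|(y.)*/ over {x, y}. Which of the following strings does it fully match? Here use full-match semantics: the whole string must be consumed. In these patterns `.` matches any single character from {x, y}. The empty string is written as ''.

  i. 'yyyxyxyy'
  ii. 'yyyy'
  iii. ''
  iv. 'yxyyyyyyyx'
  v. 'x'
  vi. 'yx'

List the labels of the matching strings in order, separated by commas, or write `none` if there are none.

i, ii, iii, iv, v, vi

i → match
ii → match
iii → match
iv → match
v → match
vi → match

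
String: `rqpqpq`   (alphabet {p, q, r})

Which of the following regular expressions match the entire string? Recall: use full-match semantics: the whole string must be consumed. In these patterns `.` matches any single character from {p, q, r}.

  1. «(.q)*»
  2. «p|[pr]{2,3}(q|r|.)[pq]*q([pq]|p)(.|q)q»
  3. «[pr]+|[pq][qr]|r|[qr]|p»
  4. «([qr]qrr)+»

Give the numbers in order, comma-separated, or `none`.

1 → match
2 → no match
3 → no match
4 → no match — must end with `qrr`

1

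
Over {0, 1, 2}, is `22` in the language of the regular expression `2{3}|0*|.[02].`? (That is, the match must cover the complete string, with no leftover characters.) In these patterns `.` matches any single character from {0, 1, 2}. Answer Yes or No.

No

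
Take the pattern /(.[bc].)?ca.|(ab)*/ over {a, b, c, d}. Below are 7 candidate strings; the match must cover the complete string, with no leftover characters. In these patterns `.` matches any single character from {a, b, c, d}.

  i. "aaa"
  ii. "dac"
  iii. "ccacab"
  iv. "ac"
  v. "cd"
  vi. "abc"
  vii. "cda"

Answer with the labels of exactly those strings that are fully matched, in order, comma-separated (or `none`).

i → no match
ii → no match
iii → match
iv → no match
v → no match
vi → no match
vii → no match

iii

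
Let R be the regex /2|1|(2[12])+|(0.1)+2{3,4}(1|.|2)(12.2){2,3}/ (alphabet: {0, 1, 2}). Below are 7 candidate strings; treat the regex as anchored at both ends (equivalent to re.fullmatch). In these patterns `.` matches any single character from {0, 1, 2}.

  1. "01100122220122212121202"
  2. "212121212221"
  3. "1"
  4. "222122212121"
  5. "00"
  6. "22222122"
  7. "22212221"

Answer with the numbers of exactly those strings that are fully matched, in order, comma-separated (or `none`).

1, 2, 3, 4, 6, 7

1 → match
2 → match
3 → match
4 → match
5 → no match
6 → match
7 → match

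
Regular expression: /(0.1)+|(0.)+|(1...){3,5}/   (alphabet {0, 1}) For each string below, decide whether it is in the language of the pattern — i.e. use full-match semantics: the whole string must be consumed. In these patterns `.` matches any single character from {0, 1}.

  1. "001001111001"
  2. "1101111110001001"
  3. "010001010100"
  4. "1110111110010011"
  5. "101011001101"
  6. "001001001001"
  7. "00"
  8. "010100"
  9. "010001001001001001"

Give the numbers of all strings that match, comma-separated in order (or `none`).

1. "001001111001" → no match
2 → match
3. "010001010100" → match
4 → no match
5. "101011001101" → match
6. "001001001001" → match
7. "00" → match
8. "010100" → match
9 → no match

2, 3, 5, 6, 7, 8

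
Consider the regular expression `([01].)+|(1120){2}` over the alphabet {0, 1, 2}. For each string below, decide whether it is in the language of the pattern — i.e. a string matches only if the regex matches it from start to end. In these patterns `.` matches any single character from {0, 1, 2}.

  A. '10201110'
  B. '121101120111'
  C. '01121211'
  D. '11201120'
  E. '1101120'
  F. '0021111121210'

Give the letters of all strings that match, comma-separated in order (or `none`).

B, C, D

A → no match
B → match
C → match
D → match
E → no match
F → no match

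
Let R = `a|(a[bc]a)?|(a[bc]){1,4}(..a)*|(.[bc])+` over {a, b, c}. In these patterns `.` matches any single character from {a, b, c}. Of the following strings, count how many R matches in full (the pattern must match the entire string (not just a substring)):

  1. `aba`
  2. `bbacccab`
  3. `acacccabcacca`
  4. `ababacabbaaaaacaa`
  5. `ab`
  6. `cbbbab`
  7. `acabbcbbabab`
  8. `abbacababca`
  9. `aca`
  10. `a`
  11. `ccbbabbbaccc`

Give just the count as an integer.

10

1. `aba` → match
2. `bbacccab` → match
3 → match
4 → match
5. `ab` → match
6. `cbbbab` → match
7. `acabbcbbabab` → match
8. `abbacababca` → no match
9. `aca` → match
10. `a` → match
11. `ccbbabbbaccc` → match
Total matched: 10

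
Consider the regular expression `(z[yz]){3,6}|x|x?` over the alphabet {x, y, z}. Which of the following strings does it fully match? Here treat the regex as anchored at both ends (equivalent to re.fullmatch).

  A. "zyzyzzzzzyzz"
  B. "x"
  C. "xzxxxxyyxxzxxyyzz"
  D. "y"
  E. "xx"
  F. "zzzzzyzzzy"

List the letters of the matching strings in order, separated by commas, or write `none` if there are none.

A. "zyzyzzzzzyzz" → match
B. "x" → match
C → no match
D. "y" → no match
E. "xx" → no match
F. "zzzzzyzzzy" → match

A, B, F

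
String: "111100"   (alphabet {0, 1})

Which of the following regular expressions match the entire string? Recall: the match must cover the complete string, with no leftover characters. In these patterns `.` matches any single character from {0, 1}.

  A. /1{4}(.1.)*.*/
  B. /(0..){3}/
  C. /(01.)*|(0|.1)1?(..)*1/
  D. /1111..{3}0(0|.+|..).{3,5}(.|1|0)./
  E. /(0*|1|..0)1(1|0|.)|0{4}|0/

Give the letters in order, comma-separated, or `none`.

A

A → match
B → no match — must start with "0"
C → no match
D → no match
E → no match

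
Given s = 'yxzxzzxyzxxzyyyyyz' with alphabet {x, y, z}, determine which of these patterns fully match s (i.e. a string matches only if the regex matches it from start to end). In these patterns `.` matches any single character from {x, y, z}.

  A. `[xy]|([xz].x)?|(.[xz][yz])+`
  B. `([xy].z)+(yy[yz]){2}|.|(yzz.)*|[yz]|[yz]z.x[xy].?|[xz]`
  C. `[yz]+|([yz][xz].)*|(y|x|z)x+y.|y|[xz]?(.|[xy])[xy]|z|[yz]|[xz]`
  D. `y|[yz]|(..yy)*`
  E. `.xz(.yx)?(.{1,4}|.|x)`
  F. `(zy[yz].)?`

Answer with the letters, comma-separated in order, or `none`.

B

A → no match
B → match
C → no match
D → no match
E → no match
F → no match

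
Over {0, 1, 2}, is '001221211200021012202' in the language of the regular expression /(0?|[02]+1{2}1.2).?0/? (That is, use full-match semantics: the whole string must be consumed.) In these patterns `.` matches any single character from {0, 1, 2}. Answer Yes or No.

Every match must end with '0', but '001221211200021012202' does not.

No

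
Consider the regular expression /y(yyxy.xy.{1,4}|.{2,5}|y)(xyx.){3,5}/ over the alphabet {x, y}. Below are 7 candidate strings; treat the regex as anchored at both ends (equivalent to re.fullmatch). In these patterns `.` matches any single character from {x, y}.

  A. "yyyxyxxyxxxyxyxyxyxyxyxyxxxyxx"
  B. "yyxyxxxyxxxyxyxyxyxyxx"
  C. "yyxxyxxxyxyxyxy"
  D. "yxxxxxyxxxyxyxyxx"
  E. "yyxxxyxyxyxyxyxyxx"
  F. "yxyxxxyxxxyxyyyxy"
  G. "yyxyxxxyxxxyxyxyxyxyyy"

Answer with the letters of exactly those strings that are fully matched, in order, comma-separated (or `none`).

A → match
B → match
C → match
D → match
E → match
F → no match
G → no match

A, B, C, D, E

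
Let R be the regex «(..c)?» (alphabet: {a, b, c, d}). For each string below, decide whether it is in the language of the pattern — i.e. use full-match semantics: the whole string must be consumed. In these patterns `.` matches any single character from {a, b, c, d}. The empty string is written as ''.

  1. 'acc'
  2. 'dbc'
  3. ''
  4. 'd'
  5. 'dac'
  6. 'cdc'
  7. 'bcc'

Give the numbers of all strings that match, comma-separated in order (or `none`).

1, 2, 3, 5, 6, 7

1 → match
2 → match
3 → match
4 → no match
5 → match
6 → match
7 → match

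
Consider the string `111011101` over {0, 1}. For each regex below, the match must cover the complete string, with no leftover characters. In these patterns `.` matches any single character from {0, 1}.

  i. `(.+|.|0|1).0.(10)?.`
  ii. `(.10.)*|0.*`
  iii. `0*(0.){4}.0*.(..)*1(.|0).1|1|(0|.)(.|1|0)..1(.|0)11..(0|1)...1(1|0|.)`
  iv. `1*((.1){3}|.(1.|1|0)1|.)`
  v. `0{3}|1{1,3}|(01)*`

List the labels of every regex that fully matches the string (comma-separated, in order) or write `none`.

i → no match
ii → no match
iii → no match
iv → match
v → no match

iv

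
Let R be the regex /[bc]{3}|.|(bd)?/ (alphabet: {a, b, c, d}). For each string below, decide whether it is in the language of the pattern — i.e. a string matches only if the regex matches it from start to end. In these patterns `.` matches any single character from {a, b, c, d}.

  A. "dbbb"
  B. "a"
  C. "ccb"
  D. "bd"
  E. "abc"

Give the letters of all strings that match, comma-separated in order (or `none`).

A. "dbbb" → no match
B. "a" → match
C. "ccb" → match
D. "bd" → match
E. "abc" → no match

B, C, D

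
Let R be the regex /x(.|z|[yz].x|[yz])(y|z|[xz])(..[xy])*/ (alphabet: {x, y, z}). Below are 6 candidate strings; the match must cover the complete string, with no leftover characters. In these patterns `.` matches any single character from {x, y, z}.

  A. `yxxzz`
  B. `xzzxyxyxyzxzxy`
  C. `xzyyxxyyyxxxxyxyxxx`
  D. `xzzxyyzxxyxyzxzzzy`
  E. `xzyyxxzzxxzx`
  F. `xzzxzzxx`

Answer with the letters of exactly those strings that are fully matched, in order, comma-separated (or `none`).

A → no match — must start with `x`
B → match
C → no match
D → no match
E → match
F → match

B, E, F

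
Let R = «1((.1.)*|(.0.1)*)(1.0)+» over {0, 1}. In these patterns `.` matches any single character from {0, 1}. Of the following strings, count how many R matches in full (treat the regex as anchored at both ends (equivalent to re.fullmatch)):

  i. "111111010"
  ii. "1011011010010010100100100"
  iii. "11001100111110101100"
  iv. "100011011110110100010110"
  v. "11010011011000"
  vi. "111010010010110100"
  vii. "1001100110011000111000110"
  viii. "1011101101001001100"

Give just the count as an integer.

1

i → no match
ii → match
iii → no match
iv → no match
v → no match
vi → no match
vii → no match
viii → no match
Total matched: 1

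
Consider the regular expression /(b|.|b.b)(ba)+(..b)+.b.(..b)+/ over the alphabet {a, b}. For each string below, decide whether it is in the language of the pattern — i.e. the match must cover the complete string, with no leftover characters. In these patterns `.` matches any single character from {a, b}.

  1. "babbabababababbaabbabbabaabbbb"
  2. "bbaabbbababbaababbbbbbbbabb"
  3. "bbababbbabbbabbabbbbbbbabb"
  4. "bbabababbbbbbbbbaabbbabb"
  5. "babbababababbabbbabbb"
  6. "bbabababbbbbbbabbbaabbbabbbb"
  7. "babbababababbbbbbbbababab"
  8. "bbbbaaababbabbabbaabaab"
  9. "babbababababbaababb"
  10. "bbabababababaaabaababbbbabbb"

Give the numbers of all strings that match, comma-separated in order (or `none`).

1, 2, 3, 5, 6, 7, 8, 9, 10

1 → match
2 → match
3 → match
4 → no match
5 → match
6 → match
7 → match
8 → match
9 → match
10 → match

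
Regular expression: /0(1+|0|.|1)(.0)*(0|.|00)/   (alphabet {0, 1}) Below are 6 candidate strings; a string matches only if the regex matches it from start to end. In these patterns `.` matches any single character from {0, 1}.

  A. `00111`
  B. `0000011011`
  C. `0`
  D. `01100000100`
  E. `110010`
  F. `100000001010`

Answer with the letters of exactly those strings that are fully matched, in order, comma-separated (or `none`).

D

A. `00111` → no match
B. `0000011011` → no match
C. `0` → no match
D. `01100000100` → match
E. `110010` → no match — must start with `0`
F. `100000001010` → no match — must start with `0`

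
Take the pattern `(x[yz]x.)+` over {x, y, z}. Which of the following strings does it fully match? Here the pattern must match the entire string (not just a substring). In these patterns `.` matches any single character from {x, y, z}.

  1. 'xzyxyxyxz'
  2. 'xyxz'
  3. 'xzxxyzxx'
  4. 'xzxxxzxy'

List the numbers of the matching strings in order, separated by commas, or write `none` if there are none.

2, 4

1 → no match
2 → match
3 → no match
4 → match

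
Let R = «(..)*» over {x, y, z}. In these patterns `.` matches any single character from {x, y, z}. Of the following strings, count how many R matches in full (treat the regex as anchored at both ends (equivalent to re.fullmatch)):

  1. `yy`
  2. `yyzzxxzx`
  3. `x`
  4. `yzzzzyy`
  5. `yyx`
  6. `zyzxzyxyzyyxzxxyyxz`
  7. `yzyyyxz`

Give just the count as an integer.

1 → match
2 → match
3 → no match
4 → no match
5 → no match
6 → no match
7 → no match
Total matched: 2

2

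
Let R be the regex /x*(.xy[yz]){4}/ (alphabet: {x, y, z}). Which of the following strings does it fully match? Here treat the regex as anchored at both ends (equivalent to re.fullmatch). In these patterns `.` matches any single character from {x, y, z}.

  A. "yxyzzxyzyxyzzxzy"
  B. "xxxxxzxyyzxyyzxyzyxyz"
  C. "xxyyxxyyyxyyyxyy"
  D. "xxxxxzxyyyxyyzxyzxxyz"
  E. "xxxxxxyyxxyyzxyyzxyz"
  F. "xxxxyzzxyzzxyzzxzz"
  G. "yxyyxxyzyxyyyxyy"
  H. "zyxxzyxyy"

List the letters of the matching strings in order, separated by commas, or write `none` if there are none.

A → no match
B → match
C → match
D → match
E → match
F → no match
G → match
H → no match

B, C, D, E, G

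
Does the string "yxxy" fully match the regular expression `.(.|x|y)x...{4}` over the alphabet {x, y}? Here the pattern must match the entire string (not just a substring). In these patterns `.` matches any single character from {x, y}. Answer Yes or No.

No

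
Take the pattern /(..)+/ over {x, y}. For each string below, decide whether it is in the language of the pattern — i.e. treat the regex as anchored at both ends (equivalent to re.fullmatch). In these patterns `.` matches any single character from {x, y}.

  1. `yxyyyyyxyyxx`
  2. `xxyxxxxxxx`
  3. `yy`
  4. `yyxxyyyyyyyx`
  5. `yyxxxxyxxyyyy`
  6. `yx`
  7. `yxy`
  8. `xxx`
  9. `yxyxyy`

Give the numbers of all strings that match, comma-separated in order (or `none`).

1, 2, 3, 4, 6, 9

1 → match
2 → match
3 → match
4 → match
5 → no match
6 → match
7 → no match
8 → no match
9 → match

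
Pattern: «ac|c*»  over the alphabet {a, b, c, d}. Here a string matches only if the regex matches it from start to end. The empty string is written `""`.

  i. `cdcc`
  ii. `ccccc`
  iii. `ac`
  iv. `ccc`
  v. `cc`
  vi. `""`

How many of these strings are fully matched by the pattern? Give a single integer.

5

i. `cdcc` → no match
ii. `ccccc` → match
iii. `ac` → match
iv. `ccc` → match
v. `cc` → match
vi. `""` → match
Total matched: 5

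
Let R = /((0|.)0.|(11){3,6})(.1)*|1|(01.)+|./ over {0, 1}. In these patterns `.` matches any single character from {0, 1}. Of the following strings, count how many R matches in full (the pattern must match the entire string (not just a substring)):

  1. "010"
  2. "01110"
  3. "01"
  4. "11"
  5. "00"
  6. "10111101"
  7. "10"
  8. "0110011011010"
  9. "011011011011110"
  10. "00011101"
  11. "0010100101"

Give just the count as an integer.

1

1 → match
2 → no match
3 → no match
4 → no match
5 → no match
6 → no match
7 → no match
8 → no match
9 → no match
10 → no match
11 → no match
Total matched: 1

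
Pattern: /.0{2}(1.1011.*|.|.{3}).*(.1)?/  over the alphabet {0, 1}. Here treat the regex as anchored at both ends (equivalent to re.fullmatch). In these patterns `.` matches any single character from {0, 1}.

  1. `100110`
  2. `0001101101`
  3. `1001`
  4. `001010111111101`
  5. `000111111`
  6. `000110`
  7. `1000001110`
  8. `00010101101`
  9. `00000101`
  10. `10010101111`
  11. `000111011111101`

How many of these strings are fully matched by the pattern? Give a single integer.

10

1 → match
2 → match
3 → match
4 → no match
5 → match
6 → match
7 → match
8 → match
9 → match
10 → match
11 → match
Total matched: 10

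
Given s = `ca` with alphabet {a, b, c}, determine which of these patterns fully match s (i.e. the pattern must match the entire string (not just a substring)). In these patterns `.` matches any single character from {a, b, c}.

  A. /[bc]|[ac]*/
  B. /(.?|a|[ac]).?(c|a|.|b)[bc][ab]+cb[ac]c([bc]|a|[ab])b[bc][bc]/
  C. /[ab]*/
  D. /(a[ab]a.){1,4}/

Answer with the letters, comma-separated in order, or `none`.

A

A → match
B → no match
C → no match
D → no match — must start with `a`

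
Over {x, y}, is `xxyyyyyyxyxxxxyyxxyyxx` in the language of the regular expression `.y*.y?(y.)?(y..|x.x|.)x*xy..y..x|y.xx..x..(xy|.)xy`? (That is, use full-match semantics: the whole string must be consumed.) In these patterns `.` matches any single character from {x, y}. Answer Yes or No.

No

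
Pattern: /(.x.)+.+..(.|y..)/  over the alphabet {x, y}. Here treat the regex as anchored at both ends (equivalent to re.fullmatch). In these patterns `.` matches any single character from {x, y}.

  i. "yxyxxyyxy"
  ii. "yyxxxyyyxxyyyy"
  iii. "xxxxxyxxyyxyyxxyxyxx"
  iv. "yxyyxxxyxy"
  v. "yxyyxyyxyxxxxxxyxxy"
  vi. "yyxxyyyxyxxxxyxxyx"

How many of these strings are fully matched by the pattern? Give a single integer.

4

i. "yxyxxyyxy" → match
ii → no match
iii → match
iv. "yxyyxxxyxy" → match
v → match
vi → no match
Total matched: 4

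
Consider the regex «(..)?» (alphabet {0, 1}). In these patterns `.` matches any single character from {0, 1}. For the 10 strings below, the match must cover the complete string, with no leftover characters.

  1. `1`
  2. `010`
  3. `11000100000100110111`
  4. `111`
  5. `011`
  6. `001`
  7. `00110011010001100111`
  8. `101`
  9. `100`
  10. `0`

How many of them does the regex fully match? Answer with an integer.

1 → no match
2 → no match
3 → no match
4 → no match
5 → no match
6 → no match
7 → no match
8 → no match
9 → no match
10 → no match
Total matched: 0

0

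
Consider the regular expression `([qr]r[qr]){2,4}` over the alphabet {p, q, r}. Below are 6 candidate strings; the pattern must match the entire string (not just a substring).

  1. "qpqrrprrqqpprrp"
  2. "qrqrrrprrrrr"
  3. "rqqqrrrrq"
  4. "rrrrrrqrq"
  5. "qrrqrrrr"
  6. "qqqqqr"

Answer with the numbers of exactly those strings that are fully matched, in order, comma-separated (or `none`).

1 → no match
2 → no match
3 → no match
4 → match
5 → no match
6 → no match

4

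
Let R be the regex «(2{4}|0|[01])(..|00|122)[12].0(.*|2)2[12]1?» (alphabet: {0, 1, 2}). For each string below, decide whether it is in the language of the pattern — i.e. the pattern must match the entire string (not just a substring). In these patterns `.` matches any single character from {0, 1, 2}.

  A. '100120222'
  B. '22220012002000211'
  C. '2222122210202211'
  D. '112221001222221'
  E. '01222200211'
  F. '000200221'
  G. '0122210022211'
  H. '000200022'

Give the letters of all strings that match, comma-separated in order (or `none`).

A, B, C, D, E, F, G, H

A. '100120222' → match
B → match
C → match
D → match
E. '01222200211' → match
F. '000200221' → match
G → match
H. '000200022' → match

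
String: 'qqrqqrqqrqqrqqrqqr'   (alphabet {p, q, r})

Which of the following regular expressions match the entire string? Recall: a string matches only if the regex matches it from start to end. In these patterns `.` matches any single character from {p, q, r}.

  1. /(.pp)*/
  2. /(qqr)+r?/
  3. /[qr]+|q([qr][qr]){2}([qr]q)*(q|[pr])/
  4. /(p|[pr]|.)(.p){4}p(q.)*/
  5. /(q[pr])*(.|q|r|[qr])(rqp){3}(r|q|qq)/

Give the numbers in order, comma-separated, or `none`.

1 → no match
2 → match
3 → match
4 → no match
5 → no match

2, 3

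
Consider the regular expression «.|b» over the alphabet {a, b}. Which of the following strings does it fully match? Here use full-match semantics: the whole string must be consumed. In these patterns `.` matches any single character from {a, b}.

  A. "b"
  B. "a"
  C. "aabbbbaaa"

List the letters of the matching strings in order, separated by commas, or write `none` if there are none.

A → match
B → match
C → no match

A, B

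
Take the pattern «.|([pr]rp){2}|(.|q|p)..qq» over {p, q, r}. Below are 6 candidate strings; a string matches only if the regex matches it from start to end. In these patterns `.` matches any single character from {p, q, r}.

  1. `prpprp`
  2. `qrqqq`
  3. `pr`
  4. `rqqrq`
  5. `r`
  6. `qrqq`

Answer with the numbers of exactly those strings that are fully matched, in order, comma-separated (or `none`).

1, 2, 5

1 → match
2 → match
3 → no match
4 → no match
5 → match
6 → no match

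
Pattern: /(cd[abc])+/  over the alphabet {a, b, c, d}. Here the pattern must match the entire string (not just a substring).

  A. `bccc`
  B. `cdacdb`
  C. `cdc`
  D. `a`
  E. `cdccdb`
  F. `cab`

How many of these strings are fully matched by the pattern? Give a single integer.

3

A → no match — must start with `cd`
B → match
C → match
D → no match — must start with `cd`
E → match
F → no match — must start with `cd`
Total matched: 3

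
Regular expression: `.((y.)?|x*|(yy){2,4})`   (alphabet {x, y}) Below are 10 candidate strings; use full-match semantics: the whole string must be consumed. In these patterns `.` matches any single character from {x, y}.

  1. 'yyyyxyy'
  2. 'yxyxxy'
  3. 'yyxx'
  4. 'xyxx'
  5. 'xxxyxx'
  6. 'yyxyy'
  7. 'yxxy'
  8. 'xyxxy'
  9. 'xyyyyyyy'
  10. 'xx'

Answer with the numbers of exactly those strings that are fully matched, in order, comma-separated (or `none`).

1 → no match
2 → no match
3 → no match
4 → no match
5 → no match
6 → no match
7 → no match
8 → no match
9 → no match
10 → match

10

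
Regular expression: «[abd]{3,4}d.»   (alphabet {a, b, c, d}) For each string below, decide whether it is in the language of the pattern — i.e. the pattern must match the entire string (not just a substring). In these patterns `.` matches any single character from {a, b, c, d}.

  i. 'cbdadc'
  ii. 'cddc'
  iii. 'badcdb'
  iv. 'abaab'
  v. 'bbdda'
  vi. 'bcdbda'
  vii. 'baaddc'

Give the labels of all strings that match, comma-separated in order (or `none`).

i → no match
ii → no match
iii → no match
iv → no match
v → match
vi → no match
vii → match

v, vii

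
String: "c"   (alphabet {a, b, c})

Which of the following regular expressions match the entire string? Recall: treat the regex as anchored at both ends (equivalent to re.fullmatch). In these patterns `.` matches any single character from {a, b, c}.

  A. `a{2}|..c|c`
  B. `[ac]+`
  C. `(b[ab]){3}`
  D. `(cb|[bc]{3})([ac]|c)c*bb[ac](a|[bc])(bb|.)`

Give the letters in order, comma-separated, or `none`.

A → match
B → match
C → no match — must start with "b"
D → no match

A, B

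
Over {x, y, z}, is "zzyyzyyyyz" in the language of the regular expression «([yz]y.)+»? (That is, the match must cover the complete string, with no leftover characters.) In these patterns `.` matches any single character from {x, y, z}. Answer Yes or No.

No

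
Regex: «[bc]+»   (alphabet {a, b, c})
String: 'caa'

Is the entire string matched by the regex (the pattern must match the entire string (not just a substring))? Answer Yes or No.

No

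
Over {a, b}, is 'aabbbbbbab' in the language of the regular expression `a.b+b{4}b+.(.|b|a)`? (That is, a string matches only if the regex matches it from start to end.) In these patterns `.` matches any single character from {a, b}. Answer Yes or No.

Yes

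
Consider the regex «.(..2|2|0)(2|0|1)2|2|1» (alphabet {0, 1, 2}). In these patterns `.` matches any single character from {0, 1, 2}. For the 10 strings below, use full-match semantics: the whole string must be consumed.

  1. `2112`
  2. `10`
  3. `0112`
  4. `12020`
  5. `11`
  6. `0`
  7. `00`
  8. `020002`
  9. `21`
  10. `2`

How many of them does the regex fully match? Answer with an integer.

1. `2112` → no match
2. `10` → no match
3. `0112` → no match
4. `12020` → no match
5. `11` → no match
6. `0` → no match
7. `00` → no match
8. `020002` → no match
9. `21` → no match
10. `2` → match
Total matched: 1

1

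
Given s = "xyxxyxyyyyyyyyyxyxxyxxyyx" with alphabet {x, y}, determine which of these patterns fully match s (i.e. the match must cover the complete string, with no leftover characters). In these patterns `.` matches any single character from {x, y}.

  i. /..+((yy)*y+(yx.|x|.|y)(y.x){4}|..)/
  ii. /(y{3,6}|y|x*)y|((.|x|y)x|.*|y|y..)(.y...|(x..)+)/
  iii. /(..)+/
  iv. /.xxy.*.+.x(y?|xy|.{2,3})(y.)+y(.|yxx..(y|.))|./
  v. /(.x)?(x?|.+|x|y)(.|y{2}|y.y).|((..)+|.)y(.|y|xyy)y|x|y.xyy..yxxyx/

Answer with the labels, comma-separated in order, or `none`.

i → match
ii → no match
iii → no match
iv → no match
v → match

i, v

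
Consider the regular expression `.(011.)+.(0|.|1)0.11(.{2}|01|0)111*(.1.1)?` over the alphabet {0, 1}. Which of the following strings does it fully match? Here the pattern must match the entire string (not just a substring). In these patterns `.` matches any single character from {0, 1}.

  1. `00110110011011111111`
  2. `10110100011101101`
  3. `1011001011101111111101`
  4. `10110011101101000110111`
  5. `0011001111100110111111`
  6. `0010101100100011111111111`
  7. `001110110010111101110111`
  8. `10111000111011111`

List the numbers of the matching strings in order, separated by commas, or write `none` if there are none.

1 → match
2 → no match
3 → match
4 → match
5 → match
6 → no match
7 → match
8 → match

1, 3, 4, 5, 7, 8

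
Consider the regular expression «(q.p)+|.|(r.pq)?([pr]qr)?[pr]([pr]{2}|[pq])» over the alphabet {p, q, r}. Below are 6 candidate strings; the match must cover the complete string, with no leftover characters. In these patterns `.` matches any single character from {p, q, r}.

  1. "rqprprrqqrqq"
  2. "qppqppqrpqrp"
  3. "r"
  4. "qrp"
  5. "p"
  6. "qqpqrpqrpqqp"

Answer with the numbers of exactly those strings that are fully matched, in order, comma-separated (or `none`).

2, 3, 4, 5, 6

1 → no match
2 → match
3 → match
4 → match
5 → match
6 → match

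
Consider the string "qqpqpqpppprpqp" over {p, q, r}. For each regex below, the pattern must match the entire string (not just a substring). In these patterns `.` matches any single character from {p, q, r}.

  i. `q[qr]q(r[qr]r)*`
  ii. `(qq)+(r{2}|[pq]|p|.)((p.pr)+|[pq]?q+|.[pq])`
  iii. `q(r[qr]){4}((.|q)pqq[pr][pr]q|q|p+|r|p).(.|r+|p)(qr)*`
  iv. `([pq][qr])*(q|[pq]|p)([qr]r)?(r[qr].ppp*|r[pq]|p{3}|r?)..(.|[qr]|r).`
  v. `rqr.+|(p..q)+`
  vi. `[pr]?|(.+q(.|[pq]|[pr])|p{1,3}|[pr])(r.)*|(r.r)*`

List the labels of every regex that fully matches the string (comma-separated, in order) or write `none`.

i → no match
ii → no match
iii → no match — must start with "qr"
iv → match
v → no match
vi → match

iv, vi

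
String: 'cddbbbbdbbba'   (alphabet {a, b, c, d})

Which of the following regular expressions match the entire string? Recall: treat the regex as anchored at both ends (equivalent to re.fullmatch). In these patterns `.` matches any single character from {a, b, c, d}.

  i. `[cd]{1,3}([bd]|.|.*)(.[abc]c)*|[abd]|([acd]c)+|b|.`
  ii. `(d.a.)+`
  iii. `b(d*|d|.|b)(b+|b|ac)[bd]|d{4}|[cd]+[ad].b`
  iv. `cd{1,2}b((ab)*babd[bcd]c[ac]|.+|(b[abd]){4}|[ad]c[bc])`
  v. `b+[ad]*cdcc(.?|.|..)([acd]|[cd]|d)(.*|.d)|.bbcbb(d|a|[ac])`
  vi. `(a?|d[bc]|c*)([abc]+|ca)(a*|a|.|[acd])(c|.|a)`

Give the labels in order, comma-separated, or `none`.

i, iv

i → match
ii → no match — must start with 'd'
iii → no match
iv → match
v → no match
vi → no match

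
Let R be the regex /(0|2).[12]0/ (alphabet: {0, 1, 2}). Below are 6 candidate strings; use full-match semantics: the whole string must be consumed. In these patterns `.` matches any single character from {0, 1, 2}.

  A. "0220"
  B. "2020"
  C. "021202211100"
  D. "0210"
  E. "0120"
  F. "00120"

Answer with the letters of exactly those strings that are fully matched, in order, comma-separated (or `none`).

A, B, D, E

A → match
B → match
C → no match
D → match
E → match
F → no match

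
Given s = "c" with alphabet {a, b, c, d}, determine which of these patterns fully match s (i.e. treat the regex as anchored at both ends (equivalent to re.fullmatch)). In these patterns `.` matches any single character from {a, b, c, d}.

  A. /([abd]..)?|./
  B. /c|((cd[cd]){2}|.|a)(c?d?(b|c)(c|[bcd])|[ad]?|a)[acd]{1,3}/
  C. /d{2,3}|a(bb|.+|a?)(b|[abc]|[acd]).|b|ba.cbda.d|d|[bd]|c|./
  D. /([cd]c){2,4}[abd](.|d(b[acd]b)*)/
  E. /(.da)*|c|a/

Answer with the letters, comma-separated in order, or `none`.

A → match
B → match
C → match
D → no match
E → match

A, B, C, E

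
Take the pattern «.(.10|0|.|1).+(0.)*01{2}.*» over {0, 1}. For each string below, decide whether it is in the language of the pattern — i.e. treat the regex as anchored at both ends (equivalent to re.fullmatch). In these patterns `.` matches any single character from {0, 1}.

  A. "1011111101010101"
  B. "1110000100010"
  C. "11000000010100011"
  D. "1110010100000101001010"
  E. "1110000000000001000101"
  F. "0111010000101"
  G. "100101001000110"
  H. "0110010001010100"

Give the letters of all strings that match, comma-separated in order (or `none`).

A → no match
B → no match
C → match
D → no match
E → no match
F → no match
G → match
H → no match

C, G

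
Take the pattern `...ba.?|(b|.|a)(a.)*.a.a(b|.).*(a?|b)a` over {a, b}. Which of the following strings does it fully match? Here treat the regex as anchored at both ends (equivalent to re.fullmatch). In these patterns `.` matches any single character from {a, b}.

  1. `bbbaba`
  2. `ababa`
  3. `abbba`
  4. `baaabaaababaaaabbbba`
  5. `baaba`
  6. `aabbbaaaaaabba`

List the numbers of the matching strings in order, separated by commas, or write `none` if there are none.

1. `bbbaba` → no match
2. `ababa` → match
3. `abbba` → match
4 → match
5. `baaba` → match
6 → no match

2, 3, 4, 5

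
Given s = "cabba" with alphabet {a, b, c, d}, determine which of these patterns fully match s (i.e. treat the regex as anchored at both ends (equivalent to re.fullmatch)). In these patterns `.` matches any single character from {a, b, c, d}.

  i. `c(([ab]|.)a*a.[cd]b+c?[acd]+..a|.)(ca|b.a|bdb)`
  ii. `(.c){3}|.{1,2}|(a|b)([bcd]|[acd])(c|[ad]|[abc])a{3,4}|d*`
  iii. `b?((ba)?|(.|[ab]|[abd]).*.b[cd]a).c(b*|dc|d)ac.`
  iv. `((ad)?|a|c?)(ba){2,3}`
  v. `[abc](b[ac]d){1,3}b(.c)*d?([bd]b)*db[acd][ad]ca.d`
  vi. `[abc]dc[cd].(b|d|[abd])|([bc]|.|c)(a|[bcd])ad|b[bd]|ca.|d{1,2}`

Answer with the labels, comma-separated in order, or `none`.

i → match
ii → no match
iii → no match
iv → no match
v → no match — must end with "d"
vi → no match

i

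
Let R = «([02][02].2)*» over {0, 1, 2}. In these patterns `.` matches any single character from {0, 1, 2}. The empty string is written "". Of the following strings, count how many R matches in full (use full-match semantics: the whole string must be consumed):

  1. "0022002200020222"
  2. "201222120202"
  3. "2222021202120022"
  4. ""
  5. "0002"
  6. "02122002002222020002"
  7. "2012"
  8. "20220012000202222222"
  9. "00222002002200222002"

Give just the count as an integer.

1 → match
2 → match
3 → match
4 → match
5 → match
6 → match
7 → match
8 → match
9 → match
Total matched: 9

9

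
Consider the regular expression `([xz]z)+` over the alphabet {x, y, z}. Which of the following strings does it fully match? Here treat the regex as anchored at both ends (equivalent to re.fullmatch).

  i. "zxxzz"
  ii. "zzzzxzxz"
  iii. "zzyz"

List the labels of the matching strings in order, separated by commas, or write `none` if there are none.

ii

i → no match
ii → match
iii → no match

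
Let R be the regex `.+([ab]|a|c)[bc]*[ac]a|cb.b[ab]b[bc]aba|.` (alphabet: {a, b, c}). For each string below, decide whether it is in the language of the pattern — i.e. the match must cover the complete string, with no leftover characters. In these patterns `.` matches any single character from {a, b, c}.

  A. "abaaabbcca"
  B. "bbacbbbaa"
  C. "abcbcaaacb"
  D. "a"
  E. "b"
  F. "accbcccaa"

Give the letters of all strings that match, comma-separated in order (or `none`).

A, B, D, E, F

A → match
B → match
C → no match
D → match
E → match
F → match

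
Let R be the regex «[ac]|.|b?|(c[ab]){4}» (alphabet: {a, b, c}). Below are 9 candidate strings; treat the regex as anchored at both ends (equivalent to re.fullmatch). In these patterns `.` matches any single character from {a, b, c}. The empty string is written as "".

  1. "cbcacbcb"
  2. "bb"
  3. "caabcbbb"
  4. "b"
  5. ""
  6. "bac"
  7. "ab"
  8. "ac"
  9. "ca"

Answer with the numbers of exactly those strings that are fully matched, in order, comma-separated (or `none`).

1. "cbcacbcb" → match
2. "bb" → no match
3. "caabcbbb" → no match
4. "b" → match
5. "" → match
6. "bac" → no match
7. "ab" → no match
8. "ac" → no match
9. "ca" → no match

1, 4, 5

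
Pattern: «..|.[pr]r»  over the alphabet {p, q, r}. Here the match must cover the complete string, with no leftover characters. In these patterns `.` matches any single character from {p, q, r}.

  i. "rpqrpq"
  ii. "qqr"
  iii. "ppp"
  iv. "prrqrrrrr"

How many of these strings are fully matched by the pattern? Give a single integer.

i → no match
ii → no match
iii → no match
iv → no match
Total matched: 0

0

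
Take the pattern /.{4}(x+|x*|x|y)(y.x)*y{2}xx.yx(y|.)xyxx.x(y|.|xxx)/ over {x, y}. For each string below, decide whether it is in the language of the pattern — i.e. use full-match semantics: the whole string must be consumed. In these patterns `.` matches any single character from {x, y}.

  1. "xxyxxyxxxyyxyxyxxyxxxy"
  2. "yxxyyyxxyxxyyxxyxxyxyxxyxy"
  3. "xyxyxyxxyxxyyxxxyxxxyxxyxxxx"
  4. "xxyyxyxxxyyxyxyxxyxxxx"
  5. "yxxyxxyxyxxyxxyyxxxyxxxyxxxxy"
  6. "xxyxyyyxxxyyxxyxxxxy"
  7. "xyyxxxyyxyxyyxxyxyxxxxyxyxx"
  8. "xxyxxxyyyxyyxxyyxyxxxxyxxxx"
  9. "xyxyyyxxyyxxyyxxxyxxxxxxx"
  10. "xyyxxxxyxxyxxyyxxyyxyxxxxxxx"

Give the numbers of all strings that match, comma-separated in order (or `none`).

1 → no match
2 → no match
3 → match
4 → no match
5 → no match
6 → no match
7 → no match
8 → no match
9 → match
10 → no match

3, 9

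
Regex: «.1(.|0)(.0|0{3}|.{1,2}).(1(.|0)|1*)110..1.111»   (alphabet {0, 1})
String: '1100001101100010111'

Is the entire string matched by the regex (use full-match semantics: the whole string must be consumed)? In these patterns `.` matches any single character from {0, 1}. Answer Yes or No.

Yes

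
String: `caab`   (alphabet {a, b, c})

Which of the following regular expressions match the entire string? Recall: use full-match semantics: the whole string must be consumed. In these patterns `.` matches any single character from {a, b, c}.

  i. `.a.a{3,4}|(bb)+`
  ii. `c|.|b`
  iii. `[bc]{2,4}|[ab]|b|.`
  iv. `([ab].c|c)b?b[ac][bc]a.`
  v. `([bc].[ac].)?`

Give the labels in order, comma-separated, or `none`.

i → no match
ii → no match
iii → no match
iv → no match
v → match

v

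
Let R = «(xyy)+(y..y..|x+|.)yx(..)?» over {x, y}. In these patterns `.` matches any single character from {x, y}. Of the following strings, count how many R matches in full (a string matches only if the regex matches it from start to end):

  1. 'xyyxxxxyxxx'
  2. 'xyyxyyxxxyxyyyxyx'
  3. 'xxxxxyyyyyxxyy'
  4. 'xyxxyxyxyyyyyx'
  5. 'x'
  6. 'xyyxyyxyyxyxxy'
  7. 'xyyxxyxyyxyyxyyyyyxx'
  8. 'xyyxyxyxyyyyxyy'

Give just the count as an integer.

1 → match
2 → no match
3 → no match — must start with 'xyy'
4 → no match — must start with 'xyy'
5 → no match — must start with 'xyy'
6 → match
7 → no match
8 → no match
Total matched: 2

2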